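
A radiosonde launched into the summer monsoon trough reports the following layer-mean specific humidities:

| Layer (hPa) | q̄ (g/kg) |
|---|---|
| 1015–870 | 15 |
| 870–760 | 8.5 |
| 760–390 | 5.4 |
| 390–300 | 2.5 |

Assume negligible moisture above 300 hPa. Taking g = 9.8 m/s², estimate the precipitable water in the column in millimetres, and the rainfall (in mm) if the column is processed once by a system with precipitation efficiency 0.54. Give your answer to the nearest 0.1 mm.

Precipitable water is the column-integrated vapour mass per unit area: PW = (1/g) Σ q̄ Δp, with q in kg/kg and Δp in Pa (1 kg/m² of water = 1 mm).
Layer 1015–870 hPa: Δp = 145 hPa = 14500 Pa, q̄ = 0.015 kg/kg → 0.015 × 14500 / 9.8 = 22.19 mm
Layer 870–760 hPa: Δp = 110 hPa = 11000 Pa, q̄ = 0.0085 kg/kg → 0.0085 × 11000 / 9.8 = 9.54 mm
Layer 760–390 hPa: Δp = 370 hPa = 37000 Pa, q̄ = 0.0054 kg/kg → 0.0054 × 37000 / 9.8 = 20.39 mm
Layer 390–300 hPa: Δp = 90 hPa = 9000 Pa, q̄ = 0.0025 kg/kg → 0.0025 × 9000 / 9.8 = 2.30 mm
PW = 22.19 + 9.54 + 20.39 + 2.30 = 54.42 ≈ 54.4 mm.
Rainfall = ε × PW = 0.54 × 54.4 = 29.4 mm.

PW ≈ 54.4 mm; rainfall ≈ 29.4 mm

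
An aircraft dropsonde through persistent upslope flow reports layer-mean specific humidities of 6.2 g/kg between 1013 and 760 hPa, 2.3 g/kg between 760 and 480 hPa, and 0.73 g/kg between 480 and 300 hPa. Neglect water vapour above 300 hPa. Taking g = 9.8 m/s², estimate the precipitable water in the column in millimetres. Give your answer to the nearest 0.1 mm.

PW ≈ 23.9 mm

Precipitable water is the column-integrated vapour mass per unit area: PW = (1/g) Σ q̄ Δp, with q in kg/kg and Δp in Pa (1 kg/m² of water = 1 mm).
Layer 1013–760 hPa: Δp = 253 hPa = 25300 Pa, q̄ = 0.0062 kg/kg → 0.0062 × 25300 / 9.8 = 16.01 mm
Layer 760–480 hPa: Δp = 280 hPa = 28000 Pa, q̄ = 0.0023 kg/kg → 0.0023 × 28000 / 9.8 = 6.57 mm
Layer 480–300 hPa: Δp = 180 hPa = 18000 Pa, q̄ = 0.00073 kg/kg → 0.00073 × 18000 / 9.8 = 1.34 mm
PW = 16.01 + 6.57 + 1.34 = 23.92 ≈ 23.9 mm.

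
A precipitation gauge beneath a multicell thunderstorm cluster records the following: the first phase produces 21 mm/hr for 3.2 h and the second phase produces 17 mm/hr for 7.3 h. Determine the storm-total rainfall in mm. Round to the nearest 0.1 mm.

Total = Σ Rᵢ Δtᵢ = 21 × 3.2 + 17 × 7.3
      = 67.2 + 124.1 = 191.3 mm.

total ≈ 191.3 mm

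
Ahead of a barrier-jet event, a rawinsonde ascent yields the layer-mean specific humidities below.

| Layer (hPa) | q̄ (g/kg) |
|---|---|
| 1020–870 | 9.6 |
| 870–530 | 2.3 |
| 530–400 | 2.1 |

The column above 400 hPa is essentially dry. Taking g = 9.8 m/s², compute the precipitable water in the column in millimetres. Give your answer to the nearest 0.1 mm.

Precipitable water is the column-integrated vapour mass per unit area: PW = (1/g) Σ q̄ Δp, with q in kg/kg and Δp in Pa (1 kg/m² of water = 1 mm).
Layer 1020–870 hPa: Δp = 150 hPa = 15000 Pa, q̄ = 0.0096 kg/kg → 0.0096 × 15000 / 9.8 = 14.69 mm
Layer 870–530 hPa: Δp = 340 hPa = 34000 Pa, q̄ = 0.0023 kg/kg → 0.0023 × 34000 / 9.8 = 7.98 mm
Layer 530–400 hPa: Δp = 130 hPa = 13000 Pa, q̄ = 0.0021 kg/kg → 0.0021 × 13000 / 9.8 = 2.79 mm
PW = 14.69 + 7.98 + 2.79 = 25.46 ≈ 25.5 mm.

PW ≈ 25.5 mm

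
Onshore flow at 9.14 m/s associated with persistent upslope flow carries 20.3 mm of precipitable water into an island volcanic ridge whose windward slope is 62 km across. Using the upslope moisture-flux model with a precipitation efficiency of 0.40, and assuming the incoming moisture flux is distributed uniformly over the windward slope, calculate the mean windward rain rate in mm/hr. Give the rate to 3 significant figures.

Incoming column moisture flux per unit ridge length: F = V × PW = 9.14 × 20.3 = 185.542 mm·m/s.
Spread over the 62 km slope with efficiency ε = 0.40: R = ε·F/W = 0.40 × 185.542 / 62000 m = 1.197e-03 mm/s.
R = 1.197e-03 × 3600 = 4.31 mm/hr.

R ≈ 4.31 mm/hr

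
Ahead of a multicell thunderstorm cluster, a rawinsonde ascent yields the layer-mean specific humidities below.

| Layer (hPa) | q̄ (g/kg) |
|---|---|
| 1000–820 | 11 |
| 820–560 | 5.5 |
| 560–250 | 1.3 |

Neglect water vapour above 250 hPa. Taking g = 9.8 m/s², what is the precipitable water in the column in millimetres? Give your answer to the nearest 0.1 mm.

Precipitable water is the column-integrated vapour mass per unit area: PW = (1/g) Σ q̄ Δp, with q in kg/kg and Δp in Pa (1 kg/m² of water = 1 mm).
Layer 1000–820 hPa: Δp = 180 hPa = 18000 Pa, q̄ = 0.011 kg/kg → 0.011 × 18000 / 9.8 = 20.20 mm
Layer 820–560 hPa: Δp = 260 hPa = 26000 Pa, q̄ = 0.0055 kg/kg → 0.0055 × 26000 / 9.8 = 14.59 mm
Layer 560–250 hPa: Δp = 310 hPa = 31000 Pa, q̄ = 0.0013 kg/kg → 0.0013 × 31000 / 9.8 = 4.11 mm
PW = 20.20 + 14.59 + 4.11 = 38.90 ≈ 38.9 mm.

PW ≈ 38.9 mm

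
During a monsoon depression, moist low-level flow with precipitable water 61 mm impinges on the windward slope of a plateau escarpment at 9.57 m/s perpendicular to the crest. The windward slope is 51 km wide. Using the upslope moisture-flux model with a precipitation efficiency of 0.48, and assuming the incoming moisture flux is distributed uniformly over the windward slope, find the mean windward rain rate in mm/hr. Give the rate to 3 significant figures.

R ≈ 19.8 mm/hr

Incoming column moisture flux per unit ridge length: F = V × PW = 9.57 × 61 = 583.77 mm·m/s.
Spread over the 51 km slope with efficiency ε = 0.48: R = ε·F/W = 0.48 × 583.77 / 51000 m = 5.494e-03 mm/s.
R = 5.494e-03 × 3600 = 19.8 mm/hr.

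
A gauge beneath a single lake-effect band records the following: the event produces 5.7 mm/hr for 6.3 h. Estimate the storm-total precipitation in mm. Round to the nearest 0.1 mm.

total ≈ 35.9 mm

Total = Σ Rᵢ Δtᵢ = 5.7 × 6.3
      = 35.91 = 35.9 mm.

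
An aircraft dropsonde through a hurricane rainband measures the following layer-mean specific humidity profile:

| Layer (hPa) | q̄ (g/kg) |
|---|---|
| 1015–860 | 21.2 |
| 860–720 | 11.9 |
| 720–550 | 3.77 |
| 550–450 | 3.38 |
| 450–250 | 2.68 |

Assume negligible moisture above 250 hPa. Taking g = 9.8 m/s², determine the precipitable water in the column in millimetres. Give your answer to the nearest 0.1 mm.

PW ≈ 66.0 mm

Precipitable water is the column-integrated vapour mass per unit area: PW = (1/g) Σ q̄ Δp, with q in kg/kg and Δp in Pa (1 kg/m² of water = 1 mm).
Layer 1015–860 hPa: Δp = 155 hPa = 15500 Pa, q̄ = 0.0212 kg/kg → 0.0212 × 15500 / 9.8 = 33.53 mm
Layer 860–720 hPa: Δp = 140 hPa = 14000 Pa, q̄ = 0.0119 kg/kg → 0.0119 × 14000 / 9.8 = 17.00 mm
Layer 720–550 hPa: Δp = 170 hPa = 17000 Pa, q̄ = 0.00377 kg/kg → 0.00377 × 17000 / 9.8 = 6.54 mm
Layer 550–450 hPa: Δp = 100 hPa = 10000 Pa, q̄ = 0.00338 kg/kg → 0.00338 × 10000 / 9.8 = 3.45 mm
Layer 450–250 hPa: Δp = 200 hPa = 20000 Pa, q̄ = 0.00268 kg/kg → 0.00268 × 20000 / 9.8 = 5.47 mm
PW = 33.53 + 17.00 + 6.54 + 3.45 + 5.47 = 65.99 ≈ 66.0 mm.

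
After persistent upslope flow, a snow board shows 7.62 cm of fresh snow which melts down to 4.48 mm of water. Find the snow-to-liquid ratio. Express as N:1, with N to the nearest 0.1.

Ratio = snow depth / SWE = 76.2 mm / 4.48 mm = 17.0, i.e. 17.0:1.

ratio ≈ 17.0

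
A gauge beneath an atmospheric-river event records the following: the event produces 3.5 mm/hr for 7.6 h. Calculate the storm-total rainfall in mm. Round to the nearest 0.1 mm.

Total = Σ Rᵢ Δtᵢ = 3.5 × 7.6
      = 26.6 = 26.6 mm.

total ≈ 26.6 mm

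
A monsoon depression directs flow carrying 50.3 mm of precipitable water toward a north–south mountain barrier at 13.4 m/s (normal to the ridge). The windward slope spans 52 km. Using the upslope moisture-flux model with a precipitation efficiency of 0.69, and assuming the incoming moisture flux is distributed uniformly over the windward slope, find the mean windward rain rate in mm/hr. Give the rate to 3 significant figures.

R ≈ 32.2 mm/hr

Incoming column moisture flux per unit ridge length: F = V × PW = 13.4 × 50.3 = 674.02 mm·m/s.
Spread over the 52 km slope with efficiency ε = 0.69: R = ε·F/W = 0.69 × 674.02 / 52000 m = 8.944e-03 mm/s.
R = 8.944e-03 × 3600 = 32.2 mm/hr.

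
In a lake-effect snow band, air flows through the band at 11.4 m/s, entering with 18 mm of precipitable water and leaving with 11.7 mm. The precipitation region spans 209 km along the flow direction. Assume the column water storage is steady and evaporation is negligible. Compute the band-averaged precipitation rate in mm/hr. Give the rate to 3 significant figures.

R ≈ 1.24 mm/hr

Column moisture flux per unit crosswind length is F = V × PW.
Inflow: F_in = 11.4 × 18 = 205.2 mm·m/s
Outflow: F_out = 11.4 × 11.7 = 133.38 mm·m/s
Steady-state rate R = (F_in − F_out)/L = (205.2 − 133.38) / 209000 m = 3.436e-04 mm/s.
R = 3.436e-04 × 3600 = 1.24 mm/hr.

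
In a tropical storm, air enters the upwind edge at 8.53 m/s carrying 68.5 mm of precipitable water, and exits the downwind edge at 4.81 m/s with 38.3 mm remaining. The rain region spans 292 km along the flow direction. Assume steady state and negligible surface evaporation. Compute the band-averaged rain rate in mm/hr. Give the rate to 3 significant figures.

Column moisture flux per unit crosswind length is F = V × PW.
Inflow: F_in = 8.53 × 68.5 = 584.305 mm·m/s
Outflow: F_out = 4.81 × 38.3 = 184.223 mm·m/s
Steady-state rate R = (F_in − F_out)/L = (584.305 − 184.223) / 292000 m = 1.370e-03 mm/s.
R = 1.370e-03 × 3600 = 4.93 mm/hr.

R ≈ 4.93 mm/hr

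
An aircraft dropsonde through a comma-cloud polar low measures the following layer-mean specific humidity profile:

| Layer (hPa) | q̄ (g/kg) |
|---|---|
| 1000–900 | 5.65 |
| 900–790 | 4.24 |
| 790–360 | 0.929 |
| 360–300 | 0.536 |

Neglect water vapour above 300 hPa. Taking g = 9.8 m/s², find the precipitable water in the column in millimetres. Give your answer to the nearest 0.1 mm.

Precipitable water is the column-integrated vapour mass per unit area: PW = (1/g) Σ q̄ Δp, with q in kg/kg and Δp in Pa (1 kg/m² of water = 1 mm).
Layer 1000–900 hPa: Δp = 100 hPa = 10000 Pa, q̄ = 0.00565 kg/kg → 0.00565 × 10000 / 9.8 = 5.77 mm
Layer 900–790 hPa: Δp = 110 hPa = 11000 Pa, q̄ = 0.00424 kg/kg → 0.00424 × 11000 / 9.8 = 4.76 mm
Layer 790–360 hPa: Δp = 430 hPa = 43000 Pa, q̄ = 0.000929 kg/kg → 0.000929 × 43000 / 9.8 = 4.08 mm
Layer 360–300 hPa: Δp = 60 hPa = 6000 Pa, q̄ = 0.000536 kg/kg → 0.000536 × 6000 / 9.8 = 0.33 mm
PW = 5.77 + 4.76 + 4.08 + 0.33 = 14.94 ≈ 14.9 mm.

PW ≈ 14.9 mm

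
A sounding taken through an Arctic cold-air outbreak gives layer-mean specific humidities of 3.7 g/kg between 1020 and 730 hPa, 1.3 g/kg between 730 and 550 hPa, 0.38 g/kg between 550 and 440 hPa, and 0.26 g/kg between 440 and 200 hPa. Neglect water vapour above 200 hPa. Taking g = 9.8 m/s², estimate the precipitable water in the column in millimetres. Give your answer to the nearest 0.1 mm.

Precipitable water is the column-integrated vapour mass per unit area: PW = (1/g) Σ q̄ Δp, with q in kg/kg and Δp in Pa (1 kg/m² of water = 1 mm).
Layer 1020–730 hPa: Δp = 290 hPa = 29000 Pa, q̄ = 0.0037 kg/kg → 0.0037 × 29000 / 9.8 = 10.95 mm
Layer 730–550 hPa: Δp = 180 hPa = 18000 Pa, q̄ = 0.0013 kg/kg → 0.0013 × 18000 / 9.8 = 2.39 mm
Layer 550–440 hPa: Δp = 110 hPa = 11000 Pa, q̄ = 0.00038 kg/kg → 0.00038 × 11000 / 9.8 = 0.43 mm
Layer 440–200 hPa: Δp = 240 hPa = 24000 Pa, q̄ = 0.00026 kg/kg → 0.00026 × 24000 / 9.8 = 0.64 mm
PW = 10.95 + 2.39 + 0.43 + 0.64 = 14.41 ≈ 14.4 mm.

PW ≈ 14.4 mm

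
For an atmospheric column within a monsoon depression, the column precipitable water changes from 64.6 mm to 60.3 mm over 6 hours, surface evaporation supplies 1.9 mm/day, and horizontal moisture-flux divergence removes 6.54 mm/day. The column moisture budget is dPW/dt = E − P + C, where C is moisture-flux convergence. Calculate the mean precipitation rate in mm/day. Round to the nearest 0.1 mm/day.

P ≈ 12.6 mm/day

dPW/dt = (60.3 − 64.6) mm / (6/24 day) = -17.200 mm/day.
P = E + C − dPW/dt = 1.9 + (-6.54) − (-17.200) = 12.6 mm/day.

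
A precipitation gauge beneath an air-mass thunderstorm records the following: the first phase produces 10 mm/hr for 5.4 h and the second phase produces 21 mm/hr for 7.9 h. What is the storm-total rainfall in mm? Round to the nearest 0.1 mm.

Total = Σ Rᵢ Δtᵢ = 10 × 5.4 + 21 × 7.9
      = 54 + 165.9 = 219.9 mm.

total ≈ 219.9 mm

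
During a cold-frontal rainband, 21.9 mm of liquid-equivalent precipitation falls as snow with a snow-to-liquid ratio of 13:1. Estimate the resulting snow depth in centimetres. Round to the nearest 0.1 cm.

snow depth ≈ 28.5 cm

Snow depth = liquid × ratio = 21.9 mm × 13 = 284.7 mm = 28.5 cm.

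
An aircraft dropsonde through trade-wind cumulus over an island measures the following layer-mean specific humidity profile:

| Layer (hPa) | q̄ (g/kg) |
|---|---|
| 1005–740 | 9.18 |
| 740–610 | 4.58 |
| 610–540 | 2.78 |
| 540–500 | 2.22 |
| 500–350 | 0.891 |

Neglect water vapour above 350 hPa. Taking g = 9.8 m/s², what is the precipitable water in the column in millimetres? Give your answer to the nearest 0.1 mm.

PW ≈ 35.2 mm

Precipitable water is the column-integrated vapour mass per unit area: PW = (1/g) Σ q̄ Δp, with q in kg/kg and Δp in Pa (1 kg/m² of water = 1 mm).
Layer 1005–740 hPa: Δp = 265 hPa = 26500 Pa, q̄ = 0.00918 kg/kg → 0.00918 × 26500 / 9.8 = 24.82 mm
Layer 740–610 hPa: Δp = 130 hPa = 13000 Pa, q̄ = 0.00458 kg/kg → 0.00458 × 13000 / 9.8 = 6.08 mm
Layer 610–540 hPa: Δp = 70 hPa = 7000 Pa, q̄ = 0.00278 kg/kg → 0.00278 × 7000 / 9.8 = 1.99 mm
Layer 540–500 hPa: Δp = 40 hPa = 4000 Pa, q̄ = 0.00222 kg/kg → 0.00222 × 4000 / 9.8 = 0.91 mm
Layer 500–350 hPa: Δp = 150 hPa = 15000 Pa, q̄ = 0.000891 kg/kg → 0.000891 × 15000 / 9.8 = 1.36 mm
PW = 24.82 + 6.08 + 1.99 + 0.91 + 1.36 = 35.16 ≈ 35.2 mm.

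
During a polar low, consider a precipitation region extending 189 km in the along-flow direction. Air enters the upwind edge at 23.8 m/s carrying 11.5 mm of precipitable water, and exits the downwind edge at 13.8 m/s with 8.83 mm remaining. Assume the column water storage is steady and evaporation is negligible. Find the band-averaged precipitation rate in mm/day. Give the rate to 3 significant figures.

Column moisture flux per unit crosswind length is F = V × PW.
Inflow: F_in = 23.8 × 11.5 = 273.7 mm·m/s
Outflow: F_out = 13.8 × 8.83 = 121.854 mm·m/s
Steady-state rate R = (F_in − F_out)/L = (273.7 − 121.854) / 189000 m = 8.034e-04 mm/s.
R = 8.034e-04 × 3600 × 24 = 69.4 mm/day.

R ≈ 69.4 mm/day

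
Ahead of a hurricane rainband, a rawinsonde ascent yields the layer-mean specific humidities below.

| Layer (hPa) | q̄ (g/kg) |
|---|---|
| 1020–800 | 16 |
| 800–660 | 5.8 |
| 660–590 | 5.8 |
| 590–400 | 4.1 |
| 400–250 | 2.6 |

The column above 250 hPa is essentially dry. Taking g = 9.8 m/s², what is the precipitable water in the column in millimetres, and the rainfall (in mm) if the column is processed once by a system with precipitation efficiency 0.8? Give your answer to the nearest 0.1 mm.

Precipitable water is the column-integrated vapour mass per unit area: PW = (1/g) Σ q̄ Δp, with q in kg/kg and Δp in Pa (1 kg/m² of water = 1 mm).
Layer 1020–800 hPa: Δp = 220 hPa = 22000 Pa, q̄ = 0.016 kg/kg → 0.016 × 22000 / 9.8 = 35.92 mm
Layer 800–660 hPa: Δp = 140 hPa = 14000 Pa, q̄ = 0.0058 kg/kg → 0.0058 × 14000 / 9.8 = 8.29 mm
Layer 660–590 hPa: Δp = 70 hPa = 7000 Pa, q̄ = 0.0058 kg/kg → 0.0058 × 7000 / 9.8 = 4.14 mm
Layer 590–400 hPa: Δp = 190 hPa = 19000 Pa, q̄ = 0.0041 kg/kg → 0.0041 × 19000 / 9.8 = 7.95 mm
Layer 400–250 hPa: Δp = 150 hPa = 15000 Pa, q̄ = 0.0026 kg/kg → 0.0026 × 15000 / 9.8 = 3.98 mm
PW = 35.92 + 8.29 + 4.14 + 7.95 + 3.98 = 60.28 ≈ 60.3 mm.
Rainfall = ε × PW = 0.8 × 60.3 = 48.2 mm.

PW ≈ 60.3 mm; rainfall ≈ 48.2 mm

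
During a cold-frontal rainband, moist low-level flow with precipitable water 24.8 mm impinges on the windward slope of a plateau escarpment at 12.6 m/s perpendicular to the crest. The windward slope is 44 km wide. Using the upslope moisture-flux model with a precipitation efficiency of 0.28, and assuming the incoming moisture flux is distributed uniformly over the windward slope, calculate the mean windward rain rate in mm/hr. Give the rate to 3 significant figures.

Incoming column moisture flux per unit ridge length: F = V × PW = 12.6 × 24.8 = 312.48 mm·m/s.
Spread over the 44 km slope with efficiency ε = 0.28: R = ε·F/W = 0.28 × 312.48 / 44000 m = 1.989e-03 mm/s.
R = 1.989e-03 × 3600 = 7.16 mm/hr.

R ≈ 7.16 mm/hr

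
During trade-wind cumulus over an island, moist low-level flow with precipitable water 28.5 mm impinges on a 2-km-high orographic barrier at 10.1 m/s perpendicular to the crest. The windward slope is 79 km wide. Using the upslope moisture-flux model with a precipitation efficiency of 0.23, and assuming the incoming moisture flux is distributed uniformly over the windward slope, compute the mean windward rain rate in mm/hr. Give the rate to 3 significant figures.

R ≈ 3.02 mm/hr

Incoming column moisture flux per unit ridge length: F = V × PW = 10.1 × 28.5 = 287.85 mm·m/s.
Spread over the 79 km slope with efficiency ε = 0.23: R = ε·F/W = 0.23 × 287.85 / 79000 m = 8.380e-04 mm/s.
R = 8.380e-04 × 3600 = 3.02 mm/hr.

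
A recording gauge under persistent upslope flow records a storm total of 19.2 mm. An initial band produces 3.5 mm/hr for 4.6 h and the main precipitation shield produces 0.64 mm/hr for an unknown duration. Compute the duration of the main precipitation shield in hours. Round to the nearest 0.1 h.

Known phases: 3.5 × 4.6 = 16.1 mm.
Remaining depth = 19.2 − 16.1 = 3.1 mm.
Duration = 3.1 / 0.64 = 4.8 h.

duration ≈ 4.8 h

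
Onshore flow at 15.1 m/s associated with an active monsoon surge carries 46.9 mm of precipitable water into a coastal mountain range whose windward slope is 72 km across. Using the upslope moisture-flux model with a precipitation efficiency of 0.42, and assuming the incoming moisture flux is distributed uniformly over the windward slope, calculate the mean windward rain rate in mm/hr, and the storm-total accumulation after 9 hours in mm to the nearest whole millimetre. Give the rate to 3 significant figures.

Incoming column moisture flux per unit ridge length: F = V × PW = 15.1 × 46.9 = 708.19 mm·m/s.
Spread over the 72 km slope with efficiency ε = 0.42: R = ε·F/W = 0.42 × 708.19 / 72000 m = 4.131e-03 mm/s.
R = 4.131e-03 × 3600 = 14.9 mm/hr.
Over 9 h: total = 14.9 × 9 = 134.1 ≈ 134 mm.

R ≈ 14.9 mm/hr; total ≈ 134 mm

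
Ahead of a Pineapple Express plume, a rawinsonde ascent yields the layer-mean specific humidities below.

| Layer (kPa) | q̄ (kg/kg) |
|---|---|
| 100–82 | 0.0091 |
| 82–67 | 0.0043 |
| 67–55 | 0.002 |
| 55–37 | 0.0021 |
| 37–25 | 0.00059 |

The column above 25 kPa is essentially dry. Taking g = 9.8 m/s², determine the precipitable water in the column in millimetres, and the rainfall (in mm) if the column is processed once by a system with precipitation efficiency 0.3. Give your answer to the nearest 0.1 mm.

PW ≈ 30.3 mm; rainfall ≈ 9.1 mm

Precipitable water is the column-integrated vapour mass per unit area: PW = (1/g) Σ q̄ Δp, with q in kg/kg and Δp in Pa (1 kg/m² of water = 1 mm).
Layer 100–82 kPa: Δp = 180 hPa = 18000 Pa, q̄ = 0.0091 kg/kg → 0.0091 × 18000 / 9.8 = 16.71 mm
Layer 82–67 kPa: Δp = 150 hPa = 15000 Pa, q̄ = 0.0043 kg/kg → 0.0043 × 15000 / 9.8 = 6.58 mm
Layer 67–55 kPa: Δp = 120 hPa = 12000 Pa, q̄ = 0.002 kg/kg → 0.002 × 12000 / 9.8 = 2.45 mm
Layer 55–37 kPa: Δp = 180 hPa = 18000 Pa, q̄ = 0.0021 kg/kg → 0.0021 × 18000 / 9.8 = 3.86 mm
Layer 37–25 kPa: Δp = 120 hPa = 12000 Pa, q̄ = 0.00059 kg/kg → 0.00059 × 12000 / 9.8 = 0.72 mm
PW = 16.71 + 6.58 + 2.45 + 3.86 + 0.72 = 30.32 ≈ 30.3 mm.
Rainfall = ε × PW = 0.3 × 30.3 = 9.1 mm.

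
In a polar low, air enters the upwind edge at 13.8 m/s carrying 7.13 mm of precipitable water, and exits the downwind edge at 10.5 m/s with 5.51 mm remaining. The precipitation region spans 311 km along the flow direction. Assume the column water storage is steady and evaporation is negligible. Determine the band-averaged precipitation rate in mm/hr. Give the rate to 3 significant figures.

R ≈ 0.469 mm/hr

Column moisture flux per unit crosswind length is F = V × PW.
Inflow: F_in = 13.8 × 7.13 = 98.394 mm·m/s
Outflow: F_out = 10.5 × 5.51 = 57.855 mm·m/s
Steady-state rate R = (F_in − F_out)/L = (98.394 − 57.855) / 311000 m = 1.304e-04 mm/s.
R = 1.304e-04 × 3600 = 0.469 mm/hr.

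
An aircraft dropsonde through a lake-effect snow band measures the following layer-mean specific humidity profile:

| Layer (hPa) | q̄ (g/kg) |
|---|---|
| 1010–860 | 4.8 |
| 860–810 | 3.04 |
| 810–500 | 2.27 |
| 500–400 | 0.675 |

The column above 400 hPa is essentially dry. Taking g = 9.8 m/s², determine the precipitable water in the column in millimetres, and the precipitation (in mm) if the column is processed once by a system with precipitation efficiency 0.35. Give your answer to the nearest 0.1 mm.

Precipitable water is the column-integrated vapour mass per unit area: PW = (1/g) Σ q̄ Δp, with q in kg/kg and Δp in Pa (1 kg/m² of water = 1 mm).
Layer 1010–860 hPa: Δp = 150 hPa = 15000 Pa, q̄ = 0.0048 kg/kg → 0.0048 × 15000 / 9.8 = 7.35 mm
Layer 860–810 hPa: Δp = 50 hPa = 5000 Pa, q̄ = 0.00304 kg/kg → 0.00304 × 5000 / 9.8 = 1.55 mm
Layer 810–500 hPa: Δp = 310 hPa = 31000 Pa, q̄ = 0.00227 kg/kg → 0.00227 × 31000 / 9.8 = 7.18 mm
Layer 500–400 hPa: Δp = 100 hPa = 10000 Pa, q̄ = 0.000675 kg/kg → 0.000675 × 10000 / 9.8 = 0.69 mm
PW = 7.35 + 1.55 + 7.18 + 0.69 = 16.77 ≈ 16.8 mm.
Precipitation = ε × PW = 0.35 × 16.8 = 5.9 mm.

PW ≈ 16.8 mm; precipitation ≈ 5.9 mm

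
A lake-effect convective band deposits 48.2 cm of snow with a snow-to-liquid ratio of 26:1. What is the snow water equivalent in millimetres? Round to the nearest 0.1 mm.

SWE = snow depth / ratio = 48.2 cm / 26 = 1.854 cm = 18.5 mm.

SWE ≈ 18.5 mm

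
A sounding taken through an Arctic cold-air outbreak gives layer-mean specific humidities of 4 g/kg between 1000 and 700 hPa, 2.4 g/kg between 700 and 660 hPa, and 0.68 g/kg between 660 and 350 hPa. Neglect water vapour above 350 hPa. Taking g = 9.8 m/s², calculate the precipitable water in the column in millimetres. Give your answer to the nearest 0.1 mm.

PW ≈ 15.4 mm

Precipitable water is the column-integrated vapour mass per unit area: PW = (1/g) Σ q̄ Δp, with q in kg/kg and Δp in Pa (1 kg/m² of water = 1 mm).
Layer 1000–700 hPa: Δp = 300 hPa = 30000 Pa, q̄ = 0.004 kg/kg → 0.004 × 30000 / 9.8 = 12.24 mm
Layer 700–660 hPa: Δp = 40 hPa = 4000 Pa, q̄ = 0.0024 kg/kg → 0.0024 × 4000 / 9.8 = 0.98 mm
Layer 660–350 hPa: Δp = 310 hPa = 31000 Pa, q̄ = 0.00068 kg/kg → 0.00068 × 31000 / 9.8 = 2.15 mm
PW = 12.24 + 0.98 + 2.15 = 15.37 ≈ 15.4 mm.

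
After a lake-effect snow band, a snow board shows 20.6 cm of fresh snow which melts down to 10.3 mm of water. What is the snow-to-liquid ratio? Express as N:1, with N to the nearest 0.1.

Ratio = snow depth / SWE = 206 mm / 10.3 mm = 20.0, i.e. 20.0:1.

ratio ≈ 20.0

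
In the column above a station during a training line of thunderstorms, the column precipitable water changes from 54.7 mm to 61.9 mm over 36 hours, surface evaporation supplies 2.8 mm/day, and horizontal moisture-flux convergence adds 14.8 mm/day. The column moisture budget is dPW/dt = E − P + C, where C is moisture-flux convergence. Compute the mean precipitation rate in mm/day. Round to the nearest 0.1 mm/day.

P ≈ 12.8 mm/day

dPW/dt = (61.9 − 54.7) mm / (36/24 day) = +4.800 mm/day.
P = E + C − dPW/dt = 2.8 + (14.8) − (+4.800) = 12.8 mm/day.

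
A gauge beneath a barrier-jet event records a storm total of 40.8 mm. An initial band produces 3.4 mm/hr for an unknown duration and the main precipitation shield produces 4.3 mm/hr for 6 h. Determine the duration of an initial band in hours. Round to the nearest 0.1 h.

Known phases: 4.3 × 6 = 25.8 mm.
Remaining depth = 40.8 − 25.8 = 15 mm.
Duration = 15 / 3.4 = 4.4 h.

duration ≈ 4.4 h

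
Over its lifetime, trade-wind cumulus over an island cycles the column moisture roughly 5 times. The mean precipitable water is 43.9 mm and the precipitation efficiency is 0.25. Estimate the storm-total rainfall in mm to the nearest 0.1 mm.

Each cycle deposits ε × PW = 0.25 × 43.9 = 10.975 mm.
Over 5 cycles: 5 × 10.975 = 54.9 mm.

rainfall ≈ 54.9 mm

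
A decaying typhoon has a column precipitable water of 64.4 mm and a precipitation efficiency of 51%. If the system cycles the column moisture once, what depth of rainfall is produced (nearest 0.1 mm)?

rainfall ≈ 32.8 mm

Rainfall = ε × PW = 0.51 × 64.4 = 32.8 mm.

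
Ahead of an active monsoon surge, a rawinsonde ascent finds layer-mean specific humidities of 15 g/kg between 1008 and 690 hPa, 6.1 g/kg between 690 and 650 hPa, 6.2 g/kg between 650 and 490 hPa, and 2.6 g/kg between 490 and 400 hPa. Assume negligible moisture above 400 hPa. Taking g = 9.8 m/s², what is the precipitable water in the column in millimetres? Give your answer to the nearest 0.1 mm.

PW ≈ 63.7 mm

Precipitable water is the column-integrated vapour mass per unit area: PW = (1/g) Σ q̄ Δp, with q in kg/kg and Δp in Pa (1 kg/m² of water = 1 mm).
Layer 1008–690 hPa: Δp = 318 hPa = 31800 Pa, q̄ = 0.015 kg/kg → 0.015 × 31800 / 9.8 = 48.67 mm
Layer 690–650 hPa: Δp = 40 hPa = 4000 Pa, q̄ = 0.0061 kg/kg → 0.0061 × 4000 / 9.8 = 2.49 mm
Layer 650–490 hPa: Δp = 160 hPa = 16000 Pa, q̄ = 0.0062 kg/kg → 0.0062 × 16000 / 9.8 = 10.12 mm
Layer 490–400 hPa: Δp = 90 hPa = 9000 Pa, q̄ = 0.0026 kg/kg → 0.0026 × 9000 / 9.8 = 2.39 mm
PW = 48.67 + 2.49 + 10.12 + 2.39 = 63.67 ≈ 63.7 mm.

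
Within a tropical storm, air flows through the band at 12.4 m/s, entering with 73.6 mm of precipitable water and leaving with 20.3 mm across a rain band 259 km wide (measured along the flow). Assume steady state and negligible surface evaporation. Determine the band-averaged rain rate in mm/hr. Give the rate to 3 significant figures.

R ≈ 9.19 mm/hr

Column moisture flux per unit crosswind length is F = V × PW.
Inflow: F_in = 12.4 × 73.6 = 912.64 mm·m/s
Outflow: F_out = 12.4 × 20.3 = 251.72 mm·m/s
Steady-state rate R = (F_in − F_out)/L = (912.64 − 251.72) / 259000 m = 2.552e-03 mm/s.
R = 2.552e-03 × 3600 = 9.19 mm/hr.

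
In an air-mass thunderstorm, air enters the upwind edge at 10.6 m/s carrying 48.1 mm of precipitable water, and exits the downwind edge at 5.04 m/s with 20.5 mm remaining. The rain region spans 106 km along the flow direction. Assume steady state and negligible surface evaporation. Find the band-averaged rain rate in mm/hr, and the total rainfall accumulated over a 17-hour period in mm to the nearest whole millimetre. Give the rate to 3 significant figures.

R ≈ 13.8 mm/hr; total ≈ 235 mm

Column moisture flux per unit crosswind length is F = V × PW.
Inflow: F_in = 10.6 × 48.1 = 509.86 mm·m/s
Outflow: F_out = 5.04 × 20.5 = 103.32 mm·m/s
Steady-state rate R = (F_in − F_out)/L = (509.86 − 103.32) / 106000 m = 3.835e-03 mm/s.
R = 3.835e-03 × 3600 = 13.8 mm/hr.
Over 17 h: total = 13.8 × 17 = 234.6 ≈ 235 mm.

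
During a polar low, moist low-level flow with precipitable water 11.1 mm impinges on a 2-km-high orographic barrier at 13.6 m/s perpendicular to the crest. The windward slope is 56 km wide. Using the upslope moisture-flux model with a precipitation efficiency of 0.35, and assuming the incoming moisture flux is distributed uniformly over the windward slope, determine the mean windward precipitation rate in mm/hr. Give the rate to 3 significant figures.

R ≈ 3.40 mm/hr

Incoming column moisture flux per unit ridge length: F = V × PW = 13.6 × 11.1 = 150.96 mm·m/s.
Spread over the 56 km slope with efficiency ε = 0.35: R = ε·F/W = 0.35 × 150.96 / 56000 m = 9.435e-04 mm/s.
R = 9.435e-04 × 3600 = 3.40 mm/hr.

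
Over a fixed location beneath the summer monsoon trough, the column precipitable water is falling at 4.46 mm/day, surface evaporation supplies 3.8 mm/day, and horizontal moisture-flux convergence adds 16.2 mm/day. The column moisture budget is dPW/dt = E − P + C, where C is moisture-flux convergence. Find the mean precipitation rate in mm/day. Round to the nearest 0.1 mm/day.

dPW/dt = -4.46 mm/day.
P = E + C − dPW/dt = 3.8 + (16.2) − (-4.46) = 24.5 mm/day.

P ≈ 24.5 mm/day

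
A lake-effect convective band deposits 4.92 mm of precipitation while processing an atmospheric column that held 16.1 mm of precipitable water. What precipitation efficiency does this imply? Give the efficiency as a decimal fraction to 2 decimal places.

ε ≈ 0.31

ε = precipitation / PW = 4.92 / 16.1 = 0.31.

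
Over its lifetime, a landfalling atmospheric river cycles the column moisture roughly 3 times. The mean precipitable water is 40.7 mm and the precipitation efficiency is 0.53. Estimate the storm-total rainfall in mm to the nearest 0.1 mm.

rainfall ≈ 64.7 mm

Each cycle deposits ε × PW = 0.53 × 40.7 = 21.571 mm.
Over 3 cycles: 3 × 21.571 = 64.7 mm.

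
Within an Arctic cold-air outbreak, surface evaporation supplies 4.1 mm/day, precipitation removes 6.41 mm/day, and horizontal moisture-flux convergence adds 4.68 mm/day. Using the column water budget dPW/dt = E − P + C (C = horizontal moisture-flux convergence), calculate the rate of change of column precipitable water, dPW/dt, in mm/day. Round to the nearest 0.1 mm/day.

dPW/dt = E − P + C = 4.1 − 6.41 + (4.68) = 2.4 mm/day.

dPW/dt ≈ 2.4 mm/day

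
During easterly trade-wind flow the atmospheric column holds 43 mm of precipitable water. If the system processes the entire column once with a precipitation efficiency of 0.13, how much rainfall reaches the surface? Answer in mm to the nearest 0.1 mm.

Rainfall = ε × PW = 0.13 × 43 = 5.6 mm.

rainfall ≈ 5.6 mm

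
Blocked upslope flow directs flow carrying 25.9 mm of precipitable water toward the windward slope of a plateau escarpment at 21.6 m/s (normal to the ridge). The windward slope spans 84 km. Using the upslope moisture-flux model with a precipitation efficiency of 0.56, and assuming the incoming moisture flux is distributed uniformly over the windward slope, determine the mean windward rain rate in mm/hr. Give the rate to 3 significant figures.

Incoming column moisture flux per unit ridge length: F = V × PW = 21.6 × 25.9 = 559.44 mm·m/s.
Spread over the 84 km slope with efficiency ε = 0.56: R = ε·F/W = 0.56 × 559.44 / 84000 m = 3.730e-03 mm/s.
R = 3.730e-03 × 3600 = 13.4 mm/hr.

R ≈ 13.4 mm/hr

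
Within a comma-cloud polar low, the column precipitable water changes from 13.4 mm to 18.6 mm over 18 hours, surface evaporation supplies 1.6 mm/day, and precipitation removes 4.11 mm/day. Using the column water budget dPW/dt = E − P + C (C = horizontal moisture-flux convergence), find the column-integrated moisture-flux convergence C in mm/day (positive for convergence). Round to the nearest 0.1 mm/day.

C ≈ 9.4 mm/day

dPW/dt = (18.6 − 13.4) mm / (18/24 day) = +6.933 mm/day.
C = dPW/dt − E + P = (+6.933) − 1.6 + 4.11 = 9.4 mm/day.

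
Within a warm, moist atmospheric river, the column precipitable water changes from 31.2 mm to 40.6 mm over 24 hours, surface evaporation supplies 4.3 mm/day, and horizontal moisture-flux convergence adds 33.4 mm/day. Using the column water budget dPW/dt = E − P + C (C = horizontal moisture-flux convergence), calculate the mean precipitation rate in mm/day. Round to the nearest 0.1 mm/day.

dPW/dt = (40.6 − 31.2) mm / (24/24 day) = +9.400 mm/day.
P = E + C − dPW/dt = 4.3 + (33.4) − (+9.400) = 28.3 mm/day.

P ≈ 28.3 mm/day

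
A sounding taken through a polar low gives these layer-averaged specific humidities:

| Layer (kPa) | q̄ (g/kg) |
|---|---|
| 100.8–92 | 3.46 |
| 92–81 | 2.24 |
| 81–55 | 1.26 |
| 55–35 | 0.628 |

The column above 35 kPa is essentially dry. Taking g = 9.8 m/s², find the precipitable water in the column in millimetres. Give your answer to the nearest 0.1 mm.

PW ≈ 10.2 mm

Precipitable water is the column-integrated vapour mass per unit area: PW = (1/g) Σ q̄ Δp, with q in kg/kg and Δp in Pa (1 kg/m² of water = 1 mm).
Layer 100.8–92 kPa: Δp = 88 hPa = 8800 Pa, q̄ = 0.00346 kg/kg → 0.00346 × 8800 / 9.8 = 3.11 mm
Layer 92–81 kPa: Δp = 110 hPa = 11000 Pa, q̄ = 0.00224 kg/kg → 0.00224 × 11000 / 9.8 = 2.51 mm
Layer 81–55 kPa: Δp = 260 hPa = 26000 Pa, q̄ = 0.00126 kg/kg → 0.00126 × 26000 / 9.8 = 3.34 mm
Layer 55–35 kPa: Δp = 200 hPa = 20000 Pa, q̄ = 0.000628 kg/kg → 0.000628 × 20000 / 9.8 = 1.28 mm
PW = 3.11 + 2.51 + 3.34 + 1.28 = 10.24 ≈ 10.2 mm.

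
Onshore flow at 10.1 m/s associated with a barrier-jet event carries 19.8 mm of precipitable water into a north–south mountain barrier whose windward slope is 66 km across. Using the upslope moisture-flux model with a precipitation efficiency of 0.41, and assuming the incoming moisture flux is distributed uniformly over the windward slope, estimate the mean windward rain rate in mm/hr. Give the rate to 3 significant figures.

R ≈ 4.47 mm/hr

Incoming column moisture flux per unit ridge length: F = V × PW = 10.1 × 19.8 = 199.98 mm·m/s.
Spread over the 66 km slope with efficiency ε = 0.41: R = ε·F/W = 0.41 × 199.98 / 66000 m = 1.242e-03 mm/s.
R = 1.242e-03 × 3600 = 4.47 mm/hr.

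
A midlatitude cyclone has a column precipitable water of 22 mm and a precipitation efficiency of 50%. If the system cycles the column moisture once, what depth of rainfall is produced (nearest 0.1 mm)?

rainfall ≈ 11.0 mm

Rainfall = ε × PW = 0.50 × 22 = 11.0 mm.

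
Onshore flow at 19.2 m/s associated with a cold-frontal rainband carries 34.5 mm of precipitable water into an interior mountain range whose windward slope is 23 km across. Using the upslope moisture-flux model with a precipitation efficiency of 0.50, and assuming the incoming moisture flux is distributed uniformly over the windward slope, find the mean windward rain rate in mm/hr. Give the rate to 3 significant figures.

R ≈ 51.8 mm/hr

Incoming column moisture flux per unit ridge length: F = V × PW = 19.2 × 34.5 = 662.4 mm·m/s.
Spread over the 23 km slope with efficiency ε = 0.50: R = ε·F/W = 0.50 × 662.4 / 23000 m = 1.440e-02 mm/s.
R = 1.440e-02 × 3600 = 51.8 mm/hr.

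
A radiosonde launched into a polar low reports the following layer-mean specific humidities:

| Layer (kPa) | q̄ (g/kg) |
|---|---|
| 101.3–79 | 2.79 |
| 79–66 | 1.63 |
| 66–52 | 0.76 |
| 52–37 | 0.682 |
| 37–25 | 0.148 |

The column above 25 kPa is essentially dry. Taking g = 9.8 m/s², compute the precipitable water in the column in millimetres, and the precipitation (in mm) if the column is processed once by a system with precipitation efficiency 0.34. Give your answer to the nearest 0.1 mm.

PW ≈ 10.8 mm; precipitation ≈ 3.7 mm

Precipitable water is the column-integrated vapour mass per unit area: PW = (1/g) Σ q̄ Δp, with q in kg/kg and Δp in Pa (1 kg/m² of water = 1 mm).
Layer 101.3–79 kPa: Δp = 223 hPa = 22300 Pa, q̄ = 0.00279 kg/kg → 0.00279 × 22300 / 9.8 = 6.35 mm
Layer 79–66 kPa: Δp = 130 hPa = 13000 Pa, q̄ = 0.00163 kg/kg → 0.00163 × 13000 / 9.8 = 2.16 mm
Layer 66–52 kPa: Δp = 140 hPa = 14000 Pa, q̄ = 0.00076 kg/kg → 0.00076 × 14000 / 9.8 = 1.09 mm
Layer 52–37 kPa: Δp = 150 hPa = 15000 Pa, q̄ = 0.000682 kg/kg → 0.000682 × 15000 / 9.8 = 1.04 mm
Layer 37–25 kPa: Δp = 120 hPa = 12000 Pa, q̄ = 0.000148 kg/kg → 0.000148 × 12000 / 9.8 = 0.18 mm
PW = 6.35 + 2.16 + 1.09 + 1.04 + 0.18 = 10.82 ≈ 10.8 mm.
Precipitation = ε × PW = 0.34 × 10.8 = 3.7 mm.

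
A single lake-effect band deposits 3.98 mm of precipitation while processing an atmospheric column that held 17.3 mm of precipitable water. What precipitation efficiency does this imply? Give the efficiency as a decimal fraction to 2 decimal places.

ε = precipitation / PW = 3.98 / 17.3 = 0.23.

ε ≈ 0.23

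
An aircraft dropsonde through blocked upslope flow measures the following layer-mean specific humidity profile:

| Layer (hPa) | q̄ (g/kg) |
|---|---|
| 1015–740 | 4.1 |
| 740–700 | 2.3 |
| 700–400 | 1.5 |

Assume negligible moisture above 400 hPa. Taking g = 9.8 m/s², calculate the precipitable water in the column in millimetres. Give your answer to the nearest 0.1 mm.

PW ≈ 17.0 mm

Precipitable water is the column-integrated vapour mass per unit area: PW = (1/g) Σ q̄ Δp, with q in kg/kg and Δp in Pa (1 kg/m² of water = 1 mm).
Layer 1015–740 hPa: Δp = 275 hPa = 27500 Pa, q̄ = 0.0041 kg/kg → 0.0041 × 27500 / 9.8 = 11.51 mm
Layer 740–700 hPa: Δp = 40 hPa = 4000 Pa, q̄ = 0.0023 kg/kg → 0.0023 × 4000 / 9.8 = 0.94 mm
Layer 700–400 hPa: Δp = 300 hPa = 30000 Pa, q̄ = 0.0015 kg/kg → 0.0015 × 30000 / 9.8 = 4.59 mm
PW = 11.51 + 0.94 + 4.59 = 17.04 ≈ 17.0 mm.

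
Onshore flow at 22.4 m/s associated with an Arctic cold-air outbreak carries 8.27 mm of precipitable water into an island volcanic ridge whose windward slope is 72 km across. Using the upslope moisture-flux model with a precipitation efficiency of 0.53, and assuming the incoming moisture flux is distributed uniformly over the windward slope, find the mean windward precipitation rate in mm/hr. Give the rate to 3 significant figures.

Incoming column moisture flux per unit ridge length: F = V × PW = 22.4 × 8.27 = 185.248 mm·m/s.
Spread over the 72 km slope with efficiency ε = 0.53: R = ε·F/W = 0.53 × 185.248 / 72000 m = 1.364e-03 mm/s.
R = 1.364e-03 × 3600 = 4.91 mm/hr.

R ≈ 4.91 mm/hr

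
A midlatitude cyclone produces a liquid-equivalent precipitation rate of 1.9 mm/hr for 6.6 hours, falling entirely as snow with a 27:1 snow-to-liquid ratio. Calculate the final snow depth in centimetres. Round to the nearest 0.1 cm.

snow depth ≈ 33.9 cm

Liquid-equivalent depth = 1.9 × 6.6 = 12.54 mm.
Snow depth = 12.54 mm × 27 = 338.58 mm = 33.9 cm.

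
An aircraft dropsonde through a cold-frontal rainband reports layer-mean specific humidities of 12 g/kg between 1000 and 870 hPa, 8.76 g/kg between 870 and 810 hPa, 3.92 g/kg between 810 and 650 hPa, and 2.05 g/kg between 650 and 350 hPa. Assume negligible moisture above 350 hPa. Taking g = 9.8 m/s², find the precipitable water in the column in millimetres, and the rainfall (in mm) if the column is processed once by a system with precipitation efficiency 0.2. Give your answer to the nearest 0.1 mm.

PW ≈ 34.0 mm; rainfall ≈ 6.8 mm

Precipitable water is the column-integrated vapour mass per unit area: PW = (1/g) Σ q̄ Δp, with q in kg/kg and Δp in Pa (1 kg/m² of water = 1 mm).
Layer 1000–870 hPa: Δp = 130 hPa = 13000 Pa, q̄ = 0.012 kg/kg → 0.012 × 13000 / 9.8 = 15.92 mm
Layer 870–810 hPa: Δp = 60 hPa = 6000 Pa, q̄ = 0.00876 kg/kg → 0.00876 × 6000 / 9.8 = 5.36 mm
Layer 810–650 hPa: Δp = 160 hPa = 16000 Pa, q̄ = 0.00392 kg/kg → 0.00392 × 16000 / 9.8 = 6.40 mm
Layer 650–350 hPa: Δp = 300 hPa = 30000 Pa, q̄ = 0.00205 kg/kg → 0.00205 × 30000 / 9.8 = 6.28 mm
PW = 15.92 + 5.36 + 6.40 + 6.28 = 33.96 ≈ 34.0 mm.
Rainfall = ε × PW = 0.2 × 34.0 = 6.8 mm.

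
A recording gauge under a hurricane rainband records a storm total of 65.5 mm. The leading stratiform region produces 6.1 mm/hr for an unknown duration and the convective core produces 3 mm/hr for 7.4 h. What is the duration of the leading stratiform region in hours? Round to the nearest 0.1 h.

Known phases: 3 × 7.4 = 22.2 mm.
Remaining depth = 65.5 − 22.2 = 43.3 mm.
Duration = 43.3 / 6.1 = 7.1 h.

duration ≈ 7.1 h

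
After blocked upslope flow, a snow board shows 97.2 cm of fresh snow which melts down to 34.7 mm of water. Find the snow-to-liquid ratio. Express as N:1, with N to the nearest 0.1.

Ratio = snow depth / SWE = 972 mm / 34.7 mm = 28.0, i.e. 28.0:1.

ratio ≈ 28.0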